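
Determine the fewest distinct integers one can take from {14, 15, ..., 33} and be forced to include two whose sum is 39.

15

Group the elements by complementary pair {x, 39−x}: {14,25}, {15,24}, {16,23}, …, giving 6 two-element pairs and 8 integers whose partner 39−x falls outside [14,33].
By the pigeonhole principle, treating each of those 14 groups as a pigeonhole, one can pick one integer per group — 14 integers — with no two summing to 39.
The 15th integer lands in an occupied pair, forcing a sum of 39.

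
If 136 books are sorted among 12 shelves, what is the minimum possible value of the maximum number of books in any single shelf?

12

By pigeonhole, the 12 shelves are the holes and the 136 books are the pigeons.
If every shelf held at most 11 books, the total would be at most 12 × 11 = 132, which is less than 136.
So some shelf holds at least ⌈136/12⌉ = 12 books.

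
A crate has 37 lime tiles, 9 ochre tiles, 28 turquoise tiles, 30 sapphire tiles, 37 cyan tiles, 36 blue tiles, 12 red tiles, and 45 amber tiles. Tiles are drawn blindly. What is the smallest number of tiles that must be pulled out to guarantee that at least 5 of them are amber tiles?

In the worst case for collecting amber tiles, every non-amber tile comes out first.
There are 37 + 9 + 28 + 30 + 37 + 36 + 12 = 189 non-amber tiles altogether.
After those, each further tile must be amber, so 189 + 5 = 194 draws guarantee 5 amber tiles.

194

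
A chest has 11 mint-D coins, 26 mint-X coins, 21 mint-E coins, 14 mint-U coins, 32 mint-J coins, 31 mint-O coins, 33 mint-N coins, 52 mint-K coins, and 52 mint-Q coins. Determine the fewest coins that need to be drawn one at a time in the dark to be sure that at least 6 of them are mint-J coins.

246

In the worst case for collecting mint-J coins, every non-mint-J coin comes out first.
There are 11 + 26 + 21 + 14 + 31 + 33 + 52 + 52 = 240 non-mint-J coins altogether.
After those, each further coin must be mint-J, so 240 + 6 = 246 draws guarantee 6 mint-J coins.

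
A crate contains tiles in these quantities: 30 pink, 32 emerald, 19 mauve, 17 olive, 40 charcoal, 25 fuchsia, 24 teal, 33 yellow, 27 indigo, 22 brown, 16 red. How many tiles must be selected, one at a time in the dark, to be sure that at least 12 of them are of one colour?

Pigeonhole: the 11 colours are the holes; the tiles drawn are the pigeons.
To avoid 12 of any one colour, the worst case takes at most 11 of each colour.
That gives 11 + 11 + 11 + 11 + 11 + 11 + 11 + 11 + 11 + 11 + 11 = 121 tiles with no colour reaching 12.
The next tile forces some colour to 12, so 121 + 1 = 122.

122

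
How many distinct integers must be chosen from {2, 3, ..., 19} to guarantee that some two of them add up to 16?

13

Two chosen integers sum to 16 exactly when both halves of some pair {x, 16−x} with 2 ≤ x ≤ 16−x ≤ 14 are chosen — 6 such pairs.
The remaining 6 elements (those with no distinct partner in range) can never complete a 16-sum, so the worst case takes all of them and one from each pair: 6 + 6 = 12.
By the pigeonhole principle, the 13th integer has to be the second member of some pair, so 12 + 1 = 13.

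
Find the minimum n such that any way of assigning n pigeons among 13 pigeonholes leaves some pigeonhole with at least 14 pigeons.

170

With 169 pigeons one could put exactly 13 in each of the 13 pigeonholes, and no pigeonhole would reach 14.
Pigeonhole: one more pigeon must land in a pigeonhole that already has 13, giving it 14.
So 13 × 13 + 1 = 170 pigeons are required.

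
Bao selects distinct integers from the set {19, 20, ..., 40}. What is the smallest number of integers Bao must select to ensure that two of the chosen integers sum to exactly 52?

16

Two chosen integers sum to 52 exactly when both halves of some pair {x, 52−x} with 19 ≤ x ≤ 52−x ≤ 33 are chosen — 7 such pairs.
The remaining 8 elements (those with no distinct partner in range) can never complete a 52-sum, so the worst case takes all of them and one from each pair: 8 + 7 = 15.
By the pigeonhole principle, the 16th integer has to be the second member of some pair, so 15 + 1 = 16.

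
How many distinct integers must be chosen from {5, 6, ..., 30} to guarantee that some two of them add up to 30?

Two chosen integers sum to 30 exactly when both halves of some pair {x, 30−x} with 5 ≤ x ≤ 30−x ≤ 25 are chosen — 10 such pairs.
The remaining 6 elements (those with no distinct partner in range) can never complete a 30-sum, so the worst case takes all of them and one from each pair: 6 + 10 = 16.
Pigeonhole: the 17th integer has to be the second member of some pair, so 16 + 1 = 17.

17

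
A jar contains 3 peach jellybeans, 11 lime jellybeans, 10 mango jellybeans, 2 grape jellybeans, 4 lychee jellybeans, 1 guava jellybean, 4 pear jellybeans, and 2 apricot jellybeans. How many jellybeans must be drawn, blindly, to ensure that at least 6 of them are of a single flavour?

27

Put each drawn jellybean into a box by flavour. The largest draw with every box below 6 takes min(count, 5) from each flavour; flavours with fewer than 5 contribute all they have.
Σ min(cᵢ, 5) = 3 + 5 + 5 + 2 + 4 + 1 + 4 + 2 = 26.
Draw number 26 + 1 = 27 must push one box to 6.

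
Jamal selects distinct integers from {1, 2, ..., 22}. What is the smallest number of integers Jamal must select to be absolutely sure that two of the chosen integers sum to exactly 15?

16

Two chosen integers sum to 15 exactly when both halves of some pair {x, 15−x} with 1 ≤ x ≤ 15−x ≤ 14 are chosen — 7 such pairs.
The remaining 8 elements (those with no distinct partner in range) can never complete a 15-sum, so the worst case takes all of them and one from each pair: 8 + 7 = 15.
Pigeonhole: the 16th integer has to be the second member of some pair, so 15 + 1 = 16.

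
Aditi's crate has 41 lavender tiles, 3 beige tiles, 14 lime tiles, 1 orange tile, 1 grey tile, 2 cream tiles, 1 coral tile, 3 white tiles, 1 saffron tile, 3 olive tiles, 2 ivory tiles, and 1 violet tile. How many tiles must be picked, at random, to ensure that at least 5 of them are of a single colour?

27

An adversary could hand out at most 4 tiles per colour (10 colours run out sooner): 4 + 3 + 4 + 1 + 1 + 2 + 1 + 3 + 1 + 3 + 2 + 1 = 26 tiles and still no colour has 5.
One more tile lands in a colour already at 4, so 27 draws are enough and 26 are not.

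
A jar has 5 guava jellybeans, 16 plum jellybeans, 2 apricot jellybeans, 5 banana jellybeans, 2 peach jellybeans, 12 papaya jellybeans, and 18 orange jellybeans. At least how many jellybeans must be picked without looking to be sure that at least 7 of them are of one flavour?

33

An adversary could hand out at most 6 jellybeans per flavour (4 flavours run out sooner): 5 + 6 + 2 + 5 + 2 + 6 + 6 = 32 jellybeans and still no flavour has 7.
By pigeonhole, one more jellybean lands in a flavour already at 6, so 33 draws are enough and 32 are not.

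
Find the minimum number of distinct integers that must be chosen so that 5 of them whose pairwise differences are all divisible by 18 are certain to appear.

Integers whose pairwise differences are multiples of 18 are exactly those sharing a remainder mod 18. By the pigeonhole principle, the 18 residue classes mod 18 are the pigeonholes.
With 72 integers one could put 4 in each residue class and have no class reach 5.
The 73rd integer pushes some class to 5, so 18·4 + 1 = 73.

73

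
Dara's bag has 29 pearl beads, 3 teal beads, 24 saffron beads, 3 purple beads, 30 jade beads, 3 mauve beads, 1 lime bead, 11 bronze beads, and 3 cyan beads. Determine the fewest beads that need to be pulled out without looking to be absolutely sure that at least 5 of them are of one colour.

An adversary could hand out at most 4 beads per colour (5 colours run out sooner): 4 + 3 + 4 + 3 + 4 + 3 + 1 + 4 + 3 = 29 beads and still no colour has 5.
By the pigeonhole principle, one more bead lands in a colour already at 4, so 30 draws are enough and 29 are not.

30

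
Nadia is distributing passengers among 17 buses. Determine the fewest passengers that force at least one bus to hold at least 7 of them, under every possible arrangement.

With 102 passengers one could put exactly 6 in each of the 17 buses, and no bus would reach 7.
One more passenger must land in a bus that already has 6, giving it 7.
So 17 × 6 + 1 = 103 passengers are required.

103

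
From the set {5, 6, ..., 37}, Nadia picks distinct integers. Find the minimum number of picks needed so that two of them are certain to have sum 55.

24

A set avoiding the sum 55 can contain at most one of each pair {x, 55−x}, plus the 13 elements whose complement lies outside the range.
The integers 5, …, 27 (23 of them) are such a set: any two sum to at least 5+6 = 11 and at most 26+27 = 53 < 55.
Any 24th integer completes one of the 10 pairs, so 24 choices force a sum of 55.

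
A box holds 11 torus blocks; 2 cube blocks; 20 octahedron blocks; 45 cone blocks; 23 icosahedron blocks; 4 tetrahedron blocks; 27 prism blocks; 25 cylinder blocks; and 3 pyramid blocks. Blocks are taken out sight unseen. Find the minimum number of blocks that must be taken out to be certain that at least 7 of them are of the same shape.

By the pigeonhole principle, the 9 shapes are the holes; the blocks drawn are the pigeons.
To avoid 7 of any one shape, the worst case takes at most 6 of each shape, or every block of a shape that has fewer than 6.
That gives 6 + 2 + 6 + 6 + 6 + 4 + 6 + 6 + 3 = 45 blocks with no shape reaching 7.
The next block forces some shape to 7, so 45 + 1 = 46.

46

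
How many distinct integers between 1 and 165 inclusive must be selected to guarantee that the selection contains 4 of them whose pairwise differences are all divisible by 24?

Integers whose pairwise differences are multiples of 24 are exactly those sharing a remainder mod 24. The 24 residue classes mod 24 are the pigeonholes.
With 72 integers one could put 3 in each residue class and have no class reach 4.
The 73rd integer pushes some class to 4, so 24·3 + 1 = 73.

73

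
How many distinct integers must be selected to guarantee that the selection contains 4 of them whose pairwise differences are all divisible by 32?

97

Integers whose pairwise differences are multiples of 32 are exactly those sharing a remainder mod 32. The 32 residue classes mod 32 are the pigeonholes.
With 96 integers one could put 3 in each residue class and have no class reach 4.
The 97th integer pushes some class to 4, so 32·3 + 1 = 97.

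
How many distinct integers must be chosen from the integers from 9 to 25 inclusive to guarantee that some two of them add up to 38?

12

A set avoiding the sum 38 can contain at most one of each pair {x, 38−x}, plus the 5 elements whose complement lies outside the range or equal to its own complement.
The integers 9, …, 19 (11 of them) are such a set: any two sum to at least 9+10 = 19 and at most 18+19 = 37 < 38.
By pigeonhole, any 12th integer completes one of the 6 pairs, so 12 choices force a sum of 38.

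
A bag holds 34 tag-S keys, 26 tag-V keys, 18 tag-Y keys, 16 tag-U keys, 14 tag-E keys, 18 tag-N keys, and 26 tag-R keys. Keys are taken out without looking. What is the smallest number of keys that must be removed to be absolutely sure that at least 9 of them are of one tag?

An adversary could hand out at most 8 keys per tag: 8 + 8 + 8 + 8 + 8 + 8 + 8 = 56 keys and still no tag has 9.
By pigeonhole, one more key lands in a tag already at 8, so 57 draws are enough and 56 are not.

57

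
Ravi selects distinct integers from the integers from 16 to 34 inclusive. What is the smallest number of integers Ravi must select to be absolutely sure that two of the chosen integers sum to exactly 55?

A set avoiding the sum 55 can contain at most one of each pair {x, 55−x}, plus the 5 elements whose complement lies outside the range.
The integers 16, …, 27 (12 of them) are such a set: any two sum to at least 16+17 = 33 and at most 26+27 = 53 < 55.
Pigeonhole: any 13th integer completes one of the 7 pairs, so 13 choices force a sum of 55.

13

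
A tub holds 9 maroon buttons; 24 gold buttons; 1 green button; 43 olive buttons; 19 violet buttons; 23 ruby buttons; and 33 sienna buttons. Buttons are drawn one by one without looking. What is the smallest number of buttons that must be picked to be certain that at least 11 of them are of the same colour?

61

By the pigeonhole principle, the 7 colours are the holes; the buttons drawn are the pigeons.
To avoid 11 of any one colour, the worst case takes at most 10 of each colour, or every button of a colour that has fewer than 10.
That gives 9 + 10 + 1 + 10 + 10 + 10 + 10 = 60 buttons with no colour reaching 11.
The next button forces some colour to 11, so 60 + 1 = 61.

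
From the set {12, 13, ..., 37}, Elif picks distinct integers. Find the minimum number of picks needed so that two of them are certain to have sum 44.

Group the elements by complementary pair {x, 44−x}: {12,32}, {13,31}, {14,30}, …, giving 10 two-element pairs, the single value 22 (it cannot pair with itself since the integers are distinct), and 5 integers whose partner 44−x falls outside [12,37].
Pigeonhole: treating each of those 16 groups as a pigeonhole, one can pick one integer per group — 16 integers — with no two summing to 44.
The 17th integer lands in an occupied pair, forcing a sum of 44.

17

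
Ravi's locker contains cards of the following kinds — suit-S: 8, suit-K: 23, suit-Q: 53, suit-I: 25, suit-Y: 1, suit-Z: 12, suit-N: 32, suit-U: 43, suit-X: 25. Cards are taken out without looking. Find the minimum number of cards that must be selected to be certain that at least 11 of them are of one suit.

Pigeonhole: the 9 suits are the holes; the cards drawn are the pigeons.
To avoid 11 of any one suit, the worst case takes at most 10 of each suit, or every card of a suit that has fewer than 10.
That gives 8 + 10 + 10 + 10 + 1 + 10 + 10 + 10 + 10 = 79 cards with no suit reaching 11.
The next card forces some suit to 11, so 79 + 1 = 80.

80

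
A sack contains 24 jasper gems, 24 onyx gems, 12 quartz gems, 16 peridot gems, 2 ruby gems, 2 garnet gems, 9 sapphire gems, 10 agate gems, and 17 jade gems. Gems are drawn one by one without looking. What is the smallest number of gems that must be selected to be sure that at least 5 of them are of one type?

The 9 types are the holes; the gems drawn are the pigeons.
To avoid 5 of any one type, the worst case takes at most 4 of each type, or every gem of a type that has fewer than 4.
That gives 4 + 4 + 4 + 4 + 2 + 2 + 4 + 4 + 4 = 32 gems with no type reaching 5.
The next gem forces some type to 5, so 32 + 1 = 33.

33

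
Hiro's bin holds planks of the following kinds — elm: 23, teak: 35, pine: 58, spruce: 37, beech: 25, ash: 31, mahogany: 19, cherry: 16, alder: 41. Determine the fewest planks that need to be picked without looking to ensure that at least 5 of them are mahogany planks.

271

In the worst case for collecting mahogany planks, every non-mahogany plank comes out first.
There are 23 + 35 + 58 + 37 + 25 + 31 + 16 + 41 = 266 non-mahogany planks altogether.
After those, each further plank must be mahogany, so 266 + 5 = 271 draws guarantee 5 mahogany planks.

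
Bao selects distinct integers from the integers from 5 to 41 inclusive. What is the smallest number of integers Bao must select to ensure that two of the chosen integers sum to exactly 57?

A set avoiding the sum 57 can contain at most one of each pair {x, 57−x}, plus the 11 elements whose complement lies outside the range.
The integers 5, …, 28 (24 of them) are such a set: any two sum to at least 5+6 = 11 and at most 27+28 = 55 < 57.
Any 25th integer completes one of the 13 pairs, so 25 choices force a sum of 57.

25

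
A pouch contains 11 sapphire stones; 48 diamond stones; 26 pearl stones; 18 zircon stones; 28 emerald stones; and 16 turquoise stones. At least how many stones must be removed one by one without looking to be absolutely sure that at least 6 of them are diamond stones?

105

In the worst case for collecting diamond stones, every non-diamond stone comes out first.
There are 11 + 26 + 18 + 28 + 16 = 99 non-diamond stones altogether.
After those, each further stone must be diamond, so 99 + 6 = 105 draws guarantee 6 diamond stones.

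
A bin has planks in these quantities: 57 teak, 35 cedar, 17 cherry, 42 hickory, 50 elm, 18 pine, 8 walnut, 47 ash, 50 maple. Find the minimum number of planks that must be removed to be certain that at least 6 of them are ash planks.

283

In the worst case for collecting ash planks, every non-ash plank comes out first.
There are 57 + 35 + 17 + 42 + 50 + 18 + 8 + 50 = 277 non-ash planks altogether.
After those, each further plank must be ash, so 277 + 6 = 283 draws guarantee 6 ash planks.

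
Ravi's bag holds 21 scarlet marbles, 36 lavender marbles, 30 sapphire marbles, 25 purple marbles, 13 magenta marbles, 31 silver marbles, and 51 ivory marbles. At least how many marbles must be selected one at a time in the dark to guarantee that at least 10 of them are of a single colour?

The 7 colours are the holes; the marbles drawn are the pigeons.
To avoid 10 of any one colour, the worst case takes at most 9 of each colour.
That gives 9 + 9 + 9 + 9 + 9 + 9 + 9 = 63 marbles with no colour reaching 10.
The next marble forces some colour to 10, so 63 + 1 = 64.

64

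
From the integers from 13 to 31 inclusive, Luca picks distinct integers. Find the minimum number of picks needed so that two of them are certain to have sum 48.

Two chosen integers sum to 48 exactly when both halves of some pair {x, 48−x} with 17 ≤ x ≤ 48−x ≤ 31 are chosen — 7 such pairs.
The remaining 5 elements (those with no distinct partner in range) can never complete a 48-sum, so the worst case takes all of them and one from each pair: 5 + 7 = 12.
By the pigeonhole principle, the 13th integer has to be the second member of some pair, so 12 + 1 = 13.

13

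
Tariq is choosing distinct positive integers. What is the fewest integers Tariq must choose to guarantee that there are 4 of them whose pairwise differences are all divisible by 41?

124

Integers whose pairwise differences are multiples of 41 are exactly those sharing a remainder mod 41. The 41 residue classes mod 41 are the pigeonholes.
With 123 integers one could put 3 in each residue class and have no class reach 4.
The 124th integer pushes some class to 4, so 41·3 + 1 = 124.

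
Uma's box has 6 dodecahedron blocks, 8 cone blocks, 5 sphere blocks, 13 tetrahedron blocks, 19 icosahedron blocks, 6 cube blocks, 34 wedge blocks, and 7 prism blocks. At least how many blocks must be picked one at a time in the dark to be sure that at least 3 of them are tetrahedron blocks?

88

In the worst case for collecting tetrahedron blocks, every non-tetrahedron block comes out first.
There are 6 + 8 + 5 + 19 + 6 + 34 + 7 = 85 non-tetrahedron blocks altogether.
After those, each further block must be tetrahedron, so 85 + 3 = 88 draws guarantee 3 tetrahedron blocks.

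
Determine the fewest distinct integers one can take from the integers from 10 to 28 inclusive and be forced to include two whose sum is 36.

12

Two chosen integers sum to 36 exactly when both halves of some pair {x, 36−x} with 10 ≤ x ≤ 36−x ≤ 26 are chosen — 8 such pairs.
The remaining 3 elements (those with no distinct partner in range) can never complete a 36-sum, so the worst case takes all of them and one from each pair: 3 + 8 = 11.
By pigeonhole, the 12th integer has to be the second member of some pair, so 11 + 1 = 12.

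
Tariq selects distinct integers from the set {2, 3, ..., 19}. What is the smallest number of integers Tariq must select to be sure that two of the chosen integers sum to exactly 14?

14

Group the elements by complementary pair {x, 14−x}: {2,12}, {3,11}, {4,10}, …, giving 5 two-element pairs; the single value 7 (it cannot pair with itself since the integers are distinct); and 7 integers whose partner 14−x falls outside [2,19].
By the pigeonhole principle, treating each of those 13 groups as a pigeonhole, one can pick one integer per group — 13 integers — with no two summing to 14.
The 14th integer lands in an occupied pair, forcing a sum of 14.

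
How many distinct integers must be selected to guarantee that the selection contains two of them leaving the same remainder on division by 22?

23

By the pigeonhole principle, the 22 residue classes mod 22 are the pigeonholes.
With 22 integers one could put 1 in each residue class and have no class reach 2.
The 23rd integer pushes some class to 2, so 22·1 + 1 = 23.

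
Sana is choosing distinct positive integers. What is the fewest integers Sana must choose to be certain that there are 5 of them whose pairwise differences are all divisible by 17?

69

Integers whose pairwise differences are multiples of 17 are exactly those sharing a remainder mod 17. By the pigeonhole principle, the 17 residue classes mod 17 are the pigeonholes.
With 68 integers one could put 4 in each residue class and have no class reach 5.
The 69th integer pushes some class to 5, so 17·4 + 1 = 69.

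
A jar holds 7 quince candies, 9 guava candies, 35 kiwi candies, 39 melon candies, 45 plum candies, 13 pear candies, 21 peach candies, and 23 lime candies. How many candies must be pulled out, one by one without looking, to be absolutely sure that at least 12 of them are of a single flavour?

83

An adversary could hand out at most 11 candies per flavour (quince, guava run out sooner): 7 + 9 + 11 + 11 + 11 + 11 + 11 + 11 = 82 candies and still no flavour has 12.
By pigeonhole, one more candy lands in a flavour already at 11, so 83 draws are enough and 82 are not.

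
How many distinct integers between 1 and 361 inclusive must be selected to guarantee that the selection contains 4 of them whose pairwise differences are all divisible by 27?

Integers whose pairwise differences are multiples of 27 are exactly those sharing a remainder mod 27. The 27 residue classes mod 27 are the pigeonholes.
With 81 integers one could put 3 in each residue class and have no class reach 4.
The 82nd integer pushes some class to 4, so 27·3 + 1 = 82.

82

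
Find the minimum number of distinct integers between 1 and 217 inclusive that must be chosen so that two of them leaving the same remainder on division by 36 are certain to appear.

By the pigeonhole principle, the 36 residue classes mod 36 are the pigeonholes.
With 36 integers one could put 1 in each residue class and have no class reach 2.
The 37th integer pushes some class to 2, so 36·1 + 1 = 37.

37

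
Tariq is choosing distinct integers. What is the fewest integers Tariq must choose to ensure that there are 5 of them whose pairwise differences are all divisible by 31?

Integers whose pairwise differences are multiples of 31 are exactly those sharing a remainder mod 31. By the pigeonhole principle, the 31 residue classes mod 31 are the pigeonholes.
With 124 integers one could put 4 in each residue class and have no class reach 5.
The 125th integer pushes some class to 5, so 31·4 + 1 = 125.

125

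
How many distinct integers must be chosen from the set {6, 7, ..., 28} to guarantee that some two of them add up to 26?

Group the elements by complementary pair {x, 26−x}: {6,20}, {7,19}, {8,18}, …, giving 7 two-element pairs; the single value 13 (it cannot pair with itself since the integers are distinct); and 8 integers whose partner 26−x falls outside [6,28].
By pigeonhole, treating each of those 16 groups as a pigeonhole, one can pick one integer per group — 16 integers — with no two summing to 26.
The 17th integer lands in an occupied pair, forcing a sum of 26.

17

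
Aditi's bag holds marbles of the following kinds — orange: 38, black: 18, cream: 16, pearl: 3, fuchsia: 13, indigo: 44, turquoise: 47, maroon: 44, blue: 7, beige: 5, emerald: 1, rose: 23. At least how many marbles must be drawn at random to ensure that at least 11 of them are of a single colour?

By pigeonhole, the 12 colours are the holes; the marbles drawn are the pigeons.
To avoid 11 of any one colour, the worst case takes at most 10 of each colour, or every marble of a colour that has fewer than 10.
That gives 10 + 10 + 10 + 3 + 10 + 10 + 10 + 10 + 7 + 5 + 1 + 10 = 96 marbles with no colour reaching 11.
The next marble forces some colour to 11, so 96 + 1 = 97.

97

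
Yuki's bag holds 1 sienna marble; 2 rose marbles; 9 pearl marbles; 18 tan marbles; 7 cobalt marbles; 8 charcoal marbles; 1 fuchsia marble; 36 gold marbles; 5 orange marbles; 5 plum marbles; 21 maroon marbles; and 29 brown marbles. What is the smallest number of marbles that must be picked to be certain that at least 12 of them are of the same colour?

The 12 colours are the holes; the marbles drawn are the pigeons.
To avoid 12 of any one colour, the worst case takes at most 11 of each colour, or every marble of a colour that has fewer than 11.
That gives 1 + 2 + 9 + 11 + 7 + 8 + 1 + 11 + 5 + 5 + 11 + 11 = 82 marbles with no colour reaching 12.
The next marble forces some colour to 12, so 82 + 1 = 83.

83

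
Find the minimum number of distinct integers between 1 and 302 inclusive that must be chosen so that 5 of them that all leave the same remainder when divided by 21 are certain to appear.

85

By the pigeonhole principle, the 21 residue classes mod 21 are the pigeonholes.
With 84 integers one could put 4 in each residue class and have no class reach 5.
The 85th integer pushes some class to 5, so 21·4 + 1 = 85.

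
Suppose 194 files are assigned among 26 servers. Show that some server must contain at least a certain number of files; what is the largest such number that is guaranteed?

8

By the pigeonhole principle, the 26 servers are the holes and the 194 files are the pigeons.
If every server held at most 7 files, the total would be at most 26 × 7 = 182, which is less than 194.
So some server holds at least ⌈194/26⌉ = 8 files.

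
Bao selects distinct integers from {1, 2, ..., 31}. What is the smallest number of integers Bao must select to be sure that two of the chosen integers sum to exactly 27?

A set avoiding the sum 27 can contain at most one of each pair {x, 27−x}, plus the 5 elements whose complement lies outside the range.
The integers 14, …, 31 (18 of them) are such a set: any two sum to at least 14+15 = 29 > 27.
Pigeonhole: any 19th integer completes one of the 13 pairs, so 19 choices force a sum of 27.

19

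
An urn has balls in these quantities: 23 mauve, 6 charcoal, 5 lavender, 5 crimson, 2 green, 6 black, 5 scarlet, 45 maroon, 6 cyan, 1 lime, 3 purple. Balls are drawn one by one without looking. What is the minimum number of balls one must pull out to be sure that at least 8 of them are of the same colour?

An adversary could hand out at most 7 balls per colour (9 colours run out sooner): 7 + 6 + 5 + 5 + 2 + 6 + 5 + 7 + 6 + 1 + 3 = 53 balls and still no colour has 8.
By the pigeonhole principle, one more ball lands in a colour already at 7, so 54 draws are enough and 53 are not.

54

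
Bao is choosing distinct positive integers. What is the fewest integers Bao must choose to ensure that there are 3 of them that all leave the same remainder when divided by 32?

65

The 32 residue classes mod 32 are the pigeonholes.
With 64 integers one could put 2 in each residue class and have no class reach 3.
The 65th integer pushes some class to 3, so 32·2 + 1 = 65.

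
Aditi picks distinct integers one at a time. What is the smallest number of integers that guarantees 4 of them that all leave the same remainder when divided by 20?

Pigeonhole: the 20 residue classes mod 20 are the pigeonholes.
With 60 integers one could put 3 in each residue class and have no class reach 4.
The 61st integer pushes some class to 4, so 20·3 + 1 = 61.

61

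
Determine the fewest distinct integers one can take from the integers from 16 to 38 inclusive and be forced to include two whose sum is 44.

18

Group the elements by complementary pair {x, 44−x}: {16,28}, {17,27}, {18,26}, …, giving 6 two-element pairs, the single value 22 (it cannot pair with itself since the integers are distinct), and 10 integers whose partner 44−x falls outside [16,38].
Pigeonhole: treating each of those 17 groups as a pigeonhole, one can pick one integer per group — 17 integers — with no two summing to 44.
The 18th integer lands in an occupied pair, forcing a sum of 44.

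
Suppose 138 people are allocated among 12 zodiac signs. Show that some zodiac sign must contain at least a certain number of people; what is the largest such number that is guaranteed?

12

The 12 zodiac signs are the holes and the 138 people are the pigeons.
If every zodiac sign held at most 11 people, the total would be at most 12 × 11 = 132, which is less than 138.
So some zodiac sign holds at least ⌈138/12⌉ = 12 people.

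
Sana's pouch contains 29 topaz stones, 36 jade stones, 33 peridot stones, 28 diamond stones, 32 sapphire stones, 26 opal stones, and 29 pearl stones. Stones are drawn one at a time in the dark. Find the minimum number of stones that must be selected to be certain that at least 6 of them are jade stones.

In the worst case for collecting jade stones, every non-jade stone comes out first.
There are 29 + 33 + 28 + 32 + 26 + 29 = 177 non-jade stones altogether.
After those, each further stone must be jade, so 177 + 6 = 183 draws guarantee 6 jade stones.

183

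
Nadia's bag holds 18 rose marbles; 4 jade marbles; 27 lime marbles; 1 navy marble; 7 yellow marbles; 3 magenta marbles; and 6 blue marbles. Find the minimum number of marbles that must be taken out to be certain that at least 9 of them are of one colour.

38

Pigeonhole: the 7 colours are the holes; the marbles drawn are the pigeons.
To avoid 9 of any one colour, the worst case takes at most 8 of each colour, or every marble of a colour that has fewer than 8.
That gives 8 + 4 + 8 + 1 + 7 + 3 + 6 = 37 marbles with no colour reaching 9.
The next marble forces some colour to 9, so 37 + 1 = 38.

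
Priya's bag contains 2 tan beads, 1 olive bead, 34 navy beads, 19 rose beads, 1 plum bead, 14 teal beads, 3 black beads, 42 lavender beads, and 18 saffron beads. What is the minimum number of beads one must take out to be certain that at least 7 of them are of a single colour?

By the pigeonhole principle, the 9 colours are the holes; the beads drawn are the pigeons.
To avoid 7 of any one colour, the worst case takes at most 6 of each colour, or every bead of a colour that has fewer than 6.
That gives 2 + 1 + 6 + 6 + 1 + 6 + 3 + 6 + 6 = 37 beads with no colour reaching 7.
The next bead forces some colour to 7, so 37 + 1 = 38.

38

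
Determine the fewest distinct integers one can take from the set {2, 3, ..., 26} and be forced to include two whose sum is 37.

A set avoiding the sum 37 can contain at most one of each pair {x, 37−x}, plus the 9 elements whose complement lies outside the range.
The integers 2, …, 18 (17 of them) are such a set: any two sum to at least 2+3 = 5 and at most 17+18 = 35 < 37.
Any 18th integer completes one of the 8 pairs, so 18 choices force a sum of 37.

18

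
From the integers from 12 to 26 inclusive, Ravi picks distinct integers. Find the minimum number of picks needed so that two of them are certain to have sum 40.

10

Two chosen integers sum to 40 exactly when both halves of some pair {x, 40−x} with 14 ≤ x ≤ 40−x ≤ 26 are chosen — 6 such pairs.
The remaining 3 elements (those with no distinct partner in range) can never complete a 40-sum, so the worst case takes all of them and one from each pair: 3 + 6 = 9.
The 10th integer has to be the second member of some pair, so 9 + 1 = 10.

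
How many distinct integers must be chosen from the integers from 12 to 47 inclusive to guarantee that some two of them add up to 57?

20

A set avoiding the sum 57 can contain at most one of each pair {x, 57−x}, plus the 2 elements whose complement lies outside the range.
The integers 29, …, 47 (19 of them) are such a set: any two sum to at least 29+30 = 59 > 57.
Any 20th integer completes one of the 17 pairs, so 20 choices force a sum of 57.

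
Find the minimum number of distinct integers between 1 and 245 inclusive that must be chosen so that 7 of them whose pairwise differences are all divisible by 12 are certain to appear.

73

Integers whose pairwise differences are multiples of 12 are exactly those sharing a remainder mod 12. Pigeonhole: the 12 residue classes mod 12 are the pigeonholes.
With 72 integers one could put 6 in each residue class and have no class reach 7.
The 73rd integer pushes some class to 7, so 12·6 + 1 = 73.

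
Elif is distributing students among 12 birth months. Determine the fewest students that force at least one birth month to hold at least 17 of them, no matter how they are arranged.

193

With 192 students one could put exactly 16 in each of the 12 birth months, and no birth month would reach 17.
By pigeonhole, one more student must land in a birth month that already has 16, giving it 17.
So 12 × 16 + 1 = 193 students are required.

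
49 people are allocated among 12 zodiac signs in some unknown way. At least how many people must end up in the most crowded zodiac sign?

By pigeonhole, the 12 zodiac signs are the holes and the 49 people are the pigeons.
If every zodiac sign held at most 4 people, the total would be at most 12 × 4 = 48, which is less than 49.
So some zodiac sign holds at least ⌈49/12⌉ = 5 people.

5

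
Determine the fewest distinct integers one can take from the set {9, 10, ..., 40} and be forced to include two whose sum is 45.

19

Group the elements by complementary pair {x, 45−x}: {9,36}, {10,35}, {11,34}, …, giving 14 two-element pairs and 4 integers whose partner 45−x falls outside [9,40].
Treating each of those 18 groups as a pigeonhole, one can pick one integer per group — 18 integers — with no two summing to 45.
The 19th integer lands in an occupied pair, forcing a sum of 45.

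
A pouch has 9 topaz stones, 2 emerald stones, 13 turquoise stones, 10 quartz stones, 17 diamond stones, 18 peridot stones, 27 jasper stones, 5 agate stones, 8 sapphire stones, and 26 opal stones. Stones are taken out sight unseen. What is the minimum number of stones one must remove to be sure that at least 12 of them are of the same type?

90

The 10 types are the holes; the stones drawn are the pigeons.
To avoid 12 of any one type, the worst case takes at most 11 of each type, or every stone of a type that has fewer than 11.
That gives 9 + 2 + 11 + 10 + 11 + 11 + 11 + 5 + 8 + 11 = 89 stones with no type reaching 12.
The next stone forces some type to 12, so 89 + 1 = 90.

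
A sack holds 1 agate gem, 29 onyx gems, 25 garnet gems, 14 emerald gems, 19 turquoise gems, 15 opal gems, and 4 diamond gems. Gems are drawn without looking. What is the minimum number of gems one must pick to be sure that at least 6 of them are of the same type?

Pigeonhole: put each drawn gem into a box by type. The largest draw with every box below 6 takes min(count, 5) from each type; types with fewer than 5 contribute all they have.
Σ min(cᵢ, 5) = 1 + 5 + 5 + 5 + 5 + 5 + 4 = 30.
Draw number 30 + 1 = 31 must push one box to 6.

31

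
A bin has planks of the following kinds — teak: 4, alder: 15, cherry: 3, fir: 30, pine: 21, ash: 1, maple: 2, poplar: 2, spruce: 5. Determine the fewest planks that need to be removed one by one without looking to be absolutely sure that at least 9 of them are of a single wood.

42

By pigeonhole, the 9 woods are the holes; the planks drawn are the pigeons.
To avoid 9 of any one wood, the worst case takes at most 8 of each wood, or every plank of a wood that has fewer than 8.
That gives 4 + 8 + 3 + 8 + 8 + 1 + 2 + 2 + 5 = 41 planks with no wood reaching 9.
The next plank forces some wood to 9, so 41 + 1 = 42.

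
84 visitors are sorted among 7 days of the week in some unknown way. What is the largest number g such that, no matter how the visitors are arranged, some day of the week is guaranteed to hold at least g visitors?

Pigeonhole: the 7 days of the week are the holes and the 84 visitors are the pigeons.
If every day of the week held at most 11 visitors, the total would be at most 7 × 11 = 77, which is less than 84.
So some day of the week holds at least ⌈84/7⌉ = 12 visitors.

12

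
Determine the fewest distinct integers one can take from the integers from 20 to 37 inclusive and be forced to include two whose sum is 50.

14

Two chosen integers sum to 50 exactly when both halves of some pair {x, 50−x} with 20 ≤ x ≤ 50−x ≤ 30 are chosen — 5 such pairs.
The remaining 8 elements (those with no distinct partner in range) can never complete a 50-sum, so the worst case takes all of them and one from each pair: 8 + 5 = 13.
By pigeonhole, the 14th integer has to be the second member of some pair, so 13 + 1 = 14.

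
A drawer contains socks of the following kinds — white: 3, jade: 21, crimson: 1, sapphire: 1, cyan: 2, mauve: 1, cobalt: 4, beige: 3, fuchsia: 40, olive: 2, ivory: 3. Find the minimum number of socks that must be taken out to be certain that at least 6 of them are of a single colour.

An adversary could hand out at most 5 socks per colour (9 colours run out sooner): 3 + 5 + 1 + 1 + 2 + 1 + 4 + 3 + 5 + 2 + 3 = 30 socks and still no colour has 6.
By pigeonhole, one more sock lands in a colour already at 5, so 31 draws are enough and 30 are not.

31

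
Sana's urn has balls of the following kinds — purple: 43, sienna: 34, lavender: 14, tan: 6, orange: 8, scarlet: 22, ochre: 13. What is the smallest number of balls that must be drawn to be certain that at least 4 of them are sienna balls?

In the worst case for collecting sienna balls, every non-sienna ball comes out first.
There are 43 + 14 + 6 + 8 + 22 + 13 = 106 non-sienna balls altogether.
After those, each further ball must be sienna, so 106 + 4 = 110 draws guarantee 4 sienna balls.

110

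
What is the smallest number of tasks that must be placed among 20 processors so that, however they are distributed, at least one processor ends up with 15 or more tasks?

281

With 280 tasks one could put exactly 14 in each of the 20 processors, and no processor would reach 15.
One more task must land in a processor that already has 14, giving it 15.
So 20 × 14 + 1 = 281 tasks are required.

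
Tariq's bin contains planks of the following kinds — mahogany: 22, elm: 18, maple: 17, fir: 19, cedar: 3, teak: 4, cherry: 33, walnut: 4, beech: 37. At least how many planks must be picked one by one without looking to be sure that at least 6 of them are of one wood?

The 9 woods are the holes; the planks drawn are the pigeons.
To avoid 6 of any one wood, the worst case takes at most 5 of each wood, or every plank of a wood that has fewer than 5.
That gives 5 + 5 + 5 + 5 + 3 + 4 + 5 + 4 + 5 = 41 planks with no wood reaching 6.
The next plank forces some wood to 6, so 41 + 1 = 42.

42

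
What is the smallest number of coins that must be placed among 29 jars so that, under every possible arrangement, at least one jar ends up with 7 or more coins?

With 174 coins one could put exactly 6 in each of the 29 jars, and no jar would reach 7.
By the pigeonhole principle, one more coin must land in a jar that already has 6, giving it 7.
So 29 × 6 + 1 = 175 coins are required.

175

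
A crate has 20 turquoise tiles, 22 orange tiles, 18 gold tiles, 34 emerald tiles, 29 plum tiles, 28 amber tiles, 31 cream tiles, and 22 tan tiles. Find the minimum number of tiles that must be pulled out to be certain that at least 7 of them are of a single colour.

An adversary could hand out at most 6 tiles per colour: 6 + 6 + 6 + 6 + 6 + 6 + 6 + 6 = 48 tiles and still no colour has 7.
By the pigeonhole principle, one more tile lands in a colour already at 6, so 49 draws are enough and 48 are not.

49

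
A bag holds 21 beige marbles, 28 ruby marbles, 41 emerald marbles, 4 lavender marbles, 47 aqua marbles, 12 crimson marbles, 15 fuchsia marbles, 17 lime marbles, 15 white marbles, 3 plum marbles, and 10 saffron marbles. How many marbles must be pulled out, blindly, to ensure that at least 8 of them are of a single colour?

An adversary could hand out at most 7 marbles per colour (lavender, plum run out sooner): 7 + 7 + 7 + 4 + 7 + 7 + 7 + 7 + 7 + 3 + 7 = 70 marbles and still no colour has 8.
One more marble lands in a colour already at 7, so 71 draws are enough and 70 are not.

71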